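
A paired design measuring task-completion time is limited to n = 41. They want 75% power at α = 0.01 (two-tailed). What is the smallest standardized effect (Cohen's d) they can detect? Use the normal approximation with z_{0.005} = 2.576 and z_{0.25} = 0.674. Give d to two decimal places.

For a single sample (or paired design) of n = 41: d_min = (z_{α/2} + z_β)/√n.
z-sum = 2.576 + 0.674 = 3.250.
d_min = 3.250 / √41 = 3.250 / 6.403 = 0.508.

d_min ≈ 0.51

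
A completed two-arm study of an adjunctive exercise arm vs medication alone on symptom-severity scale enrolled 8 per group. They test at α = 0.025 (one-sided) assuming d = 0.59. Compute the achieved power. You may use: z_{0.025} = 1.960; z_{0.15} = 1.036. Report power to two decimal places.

power ≈ 0.22

For two equal groups, power = Φ(d·√(n/2) − z_{α}).
d·√(n/2) = 0.59 × √(8/2) = 0.59 × 2.000 = 1.180.
z_β = 1.180 − 1.960 = -0.780.
Power = Φ(-0.780) = 0.218.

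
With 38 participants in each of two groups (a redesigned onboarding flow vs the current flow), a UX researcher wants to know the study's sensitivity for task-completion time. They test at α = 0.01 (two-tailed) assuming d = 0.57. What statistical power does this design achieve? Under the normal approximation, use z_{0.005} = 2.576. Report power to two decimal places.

For two equal groups, power = Φ(d·√(n/2) − z_{α/2}).
d·√(n/2) = 0.57 × √(38/2) = 0.57 × 4.359 = 2.485.
z_β = 2.485 − 2.576 = -0.091.
Power = Φ(-0.091) = 0.464.

power ≈ 0.46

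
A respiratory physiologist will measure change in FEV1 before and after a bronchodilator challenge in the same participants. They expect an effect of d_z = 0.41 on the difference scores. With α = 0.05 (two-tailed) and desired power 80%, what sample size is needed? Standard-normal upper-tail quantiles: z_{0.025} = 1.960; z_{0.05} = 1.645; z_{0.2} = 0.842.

For a paired (one-sample on differences) test: n = ((z_{α/2} + z_β) / d)².
z_{α/2} + z_β = 1.960 + 0.842 = 2.802.
n = (2.802 / 0.41)² = 6.834² = 46.71.
Round up.

n = 47 pairs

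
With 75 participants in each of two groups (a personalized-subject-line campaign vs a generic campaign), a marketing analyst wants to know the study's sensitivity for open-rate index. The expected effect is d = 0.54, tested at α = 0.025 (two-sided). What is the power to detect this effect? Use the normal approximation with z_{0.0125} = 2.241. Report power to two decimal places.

For two equal groups, power = Φ(d·√(n/2) − z_{α/2}).
d·√(n/2) = 0.54 × √(75/2) = 0.54 × 6.124 = 3.307.
z_β = 3.307 − 2.241 = 1.066.
Power = Φ(1.066) = 0.857.

power ≈ 0.86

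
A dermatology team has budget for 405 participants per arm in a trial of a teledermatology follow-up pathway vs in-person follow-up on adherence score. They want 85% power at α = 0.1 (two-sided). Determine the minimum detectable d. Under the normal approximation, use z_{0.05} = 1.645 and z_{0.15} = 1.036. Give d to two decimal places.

For two independent groups of n = 405 each: d_min = (z_{α/2} + z_β)·√(2/n).
z-sum = 1.645 + 1.036 = 2.681.
d_min = 2.681 × √(2/405) = 2.681 × 0.0703 = 0.188.

d_min ≈ 0.19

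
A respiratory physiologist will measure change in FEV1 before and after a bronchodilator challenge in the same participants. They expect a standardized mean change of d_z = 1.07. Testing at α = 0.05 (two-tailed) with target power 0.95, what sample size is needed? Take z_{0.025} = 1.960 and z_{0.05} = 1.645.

n = 12 pairs

For a paired (one-sample on differences) test: n = ((z_{α/2} + z_β) / d)².
z_{α/2} + z_β = 1.960 + 1.645 = 3.605.
n = (3.605 / 1.07)² = 3.369² = 11.35.
Round up.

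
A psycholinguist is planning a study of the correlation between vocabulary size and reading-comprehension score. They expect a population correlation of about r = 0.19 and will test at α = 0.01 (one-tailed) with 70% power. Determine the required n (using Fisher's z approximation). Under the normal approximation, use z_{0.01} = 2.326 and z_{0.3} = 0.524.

n = 223

Fisher's z: C = ½·ln((1+r)/(1−r)) = ½·ln(1.4691) = 0.1923.
n = ((z_{α} + z_β)/C)² + 3.
(2.326 + 0.524) / 0.1923 = 2.850 / 0.1923 = 14.821.
n = 14.821² + 3 = 219.65 + 3 = 222.6.
Round up.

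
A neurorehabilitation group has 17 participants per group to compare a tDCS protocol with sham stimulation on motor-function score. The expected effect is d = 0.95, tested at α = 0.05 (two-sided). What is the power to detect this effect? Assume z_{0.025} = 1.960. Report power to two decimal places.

For two equal groups, power = Φ(d·√(n/2) − z_{α/2}).
d·√(n/2) = 0.95 × √(17/2) = 0.95 × 2.915 = 2.770.
z_β = 2.770 − 1.960 = 0.810.
Power = Φ(0.810) = 0.791.

power ≈ 0.79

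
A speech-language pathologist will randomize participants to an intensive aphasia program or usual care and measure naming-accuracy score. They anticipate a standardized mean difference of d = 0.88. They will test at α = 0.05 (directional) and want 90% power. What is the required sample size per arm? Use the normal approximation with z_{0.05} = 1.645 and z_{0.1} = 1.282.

n = 23 per group

For two independent groups with equal n: n = 2·((z_{α} + z_β) / d)².
z_{α} + z_β = 1.645 + 1.282 = 2.927.
n = 2 × (2.927 / 0.88)² = 2 × 3.326² = 2 × 11.06 = 22.1.
Round up to the next whole participant.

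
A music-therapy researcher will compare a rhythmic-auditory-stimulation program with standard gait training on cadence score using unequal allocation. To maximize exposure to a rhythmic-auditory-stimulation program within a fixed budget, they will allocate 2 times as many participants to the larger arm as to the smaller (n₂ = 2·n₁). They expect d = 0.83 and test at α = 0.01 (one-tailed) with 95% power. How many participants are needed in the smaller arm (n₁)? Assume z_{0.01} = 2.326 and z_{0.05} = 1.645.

With allocation ratio k = n₂/n₁ = 2, Var(x̄₁−x̄₂) = σ²(1/n₁ + 1/(k·n₁)) = σ²·(k+1)/(k·n₁).
So n₁ = (1 + 1/k)·((z_{α} + z_β)/d)² = 1.500 × (3.971/0.83)².
n₁ = 1.500 × 22.89 = 34.3.
Round up: n₁ = 35, giving n₂ = 2 × 35 = 70.

n₁ = 35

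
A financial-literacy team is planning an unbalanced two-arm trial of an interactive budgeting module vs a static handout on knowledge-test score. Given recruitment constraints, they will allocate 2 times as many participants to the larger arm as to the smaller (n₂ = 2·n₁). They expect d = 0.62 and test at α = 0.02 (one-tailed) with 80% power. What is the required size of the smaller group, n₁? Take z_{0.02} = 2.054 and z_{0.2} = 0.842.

With allocation ratio k = n₂/n₁ = 2, Var(x̄₁−x̄₂) = σ²(1/n₁ + 1/(k·n₁)) = σ²·(k+1)/(k·n₁).
So n₁ = (1 + 1/k)·((z_{α} + z_β)/d)² = 1.500 × (2.896/0.62)².
n₁ = 1.500 × 21.82 = 32.7.
Round up: n₁ = 33, giving n₂ = 2 × 33 = 66.

n₁ = 33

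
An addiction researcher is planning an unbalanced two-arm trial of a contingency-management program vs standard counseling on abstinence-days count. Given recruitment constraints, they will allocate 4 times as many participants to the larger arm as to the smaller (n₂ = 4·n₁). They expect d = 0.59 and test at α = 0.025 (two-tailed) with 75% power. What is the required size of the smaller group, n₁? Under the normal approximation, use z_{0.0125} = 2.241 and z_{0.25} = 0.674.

With allocation ratio k = n₂/n₁ = 4, Var(x̄₁−x̄₂) = σ²(1/n₁ + 1/(k·n₁)) = σ²·(k+1)/(k·n₁).
So n₁ = (1 + 1/k)·((z_{α/2} + z_β)/d)² = 1.250 × (2.915/0.59)².
n₁ = 1.250 × 24.41 = 30.5.
Round up: n₁ = 31, giving n₂ = 4 × 31 = 124.

n₁ = 31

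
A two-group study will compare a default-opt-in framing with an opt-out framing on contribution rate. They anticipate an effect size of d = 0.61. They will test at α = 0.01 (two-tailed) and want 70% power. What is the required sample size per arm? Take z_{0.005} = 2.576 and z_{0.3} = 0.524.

For two independent groups with equal n: n = 2·((z_{α/2} + z_β) / d)².
z_{α/2} + z_β = 2.576 + 0.524 = 3.100.
n = 2 × (3.100 / 0.61)² = 2 × 5.082² = 2 × 25.83 = 51.7.
Round up to the next whole participant.

n = 52 per group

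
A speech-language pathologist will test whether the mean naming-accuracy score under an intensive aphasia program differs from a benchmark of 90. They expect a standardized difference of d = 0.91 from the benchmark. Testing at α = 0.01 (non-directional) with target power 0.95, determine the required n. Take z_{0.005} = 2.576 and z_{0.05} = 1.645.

n = 22

For a one-sample test: n = ((z_{α/2} + z_β) / d)².
z_{α/2} + z_β = 2.576 + 1.645 = 4.221.
n = (4.221 / 0.91)² = 4.638² = 21.52.
Round up.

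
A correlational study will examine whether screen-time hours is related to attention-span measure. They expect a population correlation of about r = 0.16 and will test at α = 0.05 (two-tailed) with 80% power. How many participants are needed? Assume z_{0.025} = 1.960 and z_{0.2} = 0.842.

Fisher's z: C = ½·ln((1+r)/(1−r)) = ½·ln(1.3810) = 0.1614.
n = ((z_{α/2} + z_β)/C)² + 3.
(1.960 + 0.842) / 0.1614 = 2.802 / 0.1614 = 17.361.
n = 17.361² + 3 = 301.39 + 3 = 304.4.
Round up.

n = 305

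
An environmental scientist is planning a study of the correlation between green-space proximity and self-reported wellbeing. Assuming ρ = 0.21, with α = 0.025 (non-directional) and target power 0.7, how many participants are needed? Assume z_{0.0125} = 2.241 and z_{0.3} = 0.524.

Fisher's z: C = ½·ln((1+r)/(1−r)) = ½·ln(1.5316) = 0.2132.
n = ((z_{α/2} + z_β)/C)² + 3.
(2.241 + 0.524) / 0.2132 = 2.765 / 0.2132 = 12.969.
n = 12.969² + 3 = 168.20 + 3 = 171.2.
Round up.

n = 172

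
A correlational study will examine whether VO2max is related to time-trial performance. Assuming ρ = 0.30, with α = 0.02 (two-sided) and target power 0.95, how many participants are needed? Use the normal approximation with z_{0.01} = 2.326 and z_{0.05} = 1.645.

n = 168

Fisher's z: C = ½·ln((1+r)/(1−r)) = ½·ln(1.8571) = 0.3095.
n = ((z_{α/2} + z_β)/C)² + 3.
(2.326 + 1.645) / 0.3095 = 3.971 / 0.3095 = 12.830.
n = 12.830² + 3 = 164.62 + 3 = 167.6.
Round up.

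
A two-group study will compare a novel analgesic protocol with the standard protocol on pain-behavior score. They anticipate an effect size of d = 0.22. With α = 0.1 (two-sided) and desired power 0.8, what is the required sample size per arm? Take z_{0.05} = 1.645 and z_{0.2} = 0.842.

For two independent groups with equal n: n = 2·((z_{α/2} + z_β) / d)².
z_{α/2} + z_β = 1.645 + 0.842 = 2.487.
n = 2 × (2.487 / 0.22)² = 2 × 11.305² = 2 × 127.79 = 255.6.
Round up to the next whole participant.

n = 256 per group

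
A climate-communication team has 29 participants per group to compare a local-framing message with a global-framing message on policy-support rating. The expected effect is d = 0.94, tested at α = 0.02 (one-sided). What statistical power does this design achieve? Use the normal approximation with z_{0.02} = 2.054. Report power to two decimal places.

For two equal groups, power = Φ(d·√(n/2) − z_{α}).
d·√(n/2) = 0.94 × √(29/2) = 0.94 × 3.808 = 3.579.
z_β = 3.579 − 2.054 = 1.525.
Power = Φ(1.525) = 0.936.

power ≈ 0.94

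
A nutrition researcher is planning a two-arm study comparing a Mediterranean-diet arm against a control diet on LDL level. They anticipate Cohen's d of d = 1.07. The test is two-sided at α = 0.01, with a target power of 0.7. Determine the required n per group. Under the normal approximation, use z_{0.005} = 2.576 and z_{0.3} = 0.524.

n = 17 per group

For two independent groups with equal n: n = 2·((z_{α/2} + z_β) / d)².
z_{α/2} + z_β = 2.576 + 0.524 = 3.100.
n = 2 × (3.100 / 1.07)² = 2 × 2.897² = 2 × 8.39 = 16.8.
Round up to the next whole participant.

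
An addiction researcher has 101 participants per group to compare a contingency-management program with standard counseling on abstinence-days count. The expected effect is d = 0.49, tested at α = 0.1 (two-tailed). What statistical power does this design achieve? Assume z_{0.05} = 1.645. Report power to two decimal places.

power ≈ 0.97

For two equal groups, power = Φ(d·√(n/2) − z_{α/2}).
d·√(n/2) = 0.49 × √(101/2) = 0.49 × 7.106 = 3.482.
z_β = 3.482 − 1.645 = 1.837.
Power = Φ(1.837) = 0.967.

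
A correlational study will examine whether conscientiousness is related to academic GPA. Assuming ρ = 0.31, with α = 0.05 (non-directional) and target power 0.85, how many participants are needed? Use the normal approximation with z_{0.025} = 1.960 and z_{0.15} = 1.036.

n = 91

Fisher's z: C = ½·ln((1+r)/(1−r)) = ½·ln(1.8986) = 0.3205.
n = ((z_{α/2} + z_β)/C)² + 3.
(1.960 + 1.036) / 0.3205 = 2.996 / 0.3205 = 9.348.
n = 9.348² + 3 = 87.38 + 3 = 90.4.
Round up.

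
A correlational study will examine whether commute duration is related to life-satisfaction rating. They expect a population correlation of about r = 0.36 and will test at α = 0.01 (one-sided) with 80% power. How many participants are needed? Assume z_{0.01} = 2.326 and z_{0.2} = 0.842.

n = 74

Fisher's z: C = ½·ln((1+r)/(1−r)) = ½·ln(2.1250) = 0.3769.
n = ((z_{α} + z_β)/C)² + 3.
(2.326 + 0.842) / 0.3769 = 3.168 / 0.3769 = 8.405.
n = 8.405² + 3 = 70.65 + 3 = 73.7.
Round up.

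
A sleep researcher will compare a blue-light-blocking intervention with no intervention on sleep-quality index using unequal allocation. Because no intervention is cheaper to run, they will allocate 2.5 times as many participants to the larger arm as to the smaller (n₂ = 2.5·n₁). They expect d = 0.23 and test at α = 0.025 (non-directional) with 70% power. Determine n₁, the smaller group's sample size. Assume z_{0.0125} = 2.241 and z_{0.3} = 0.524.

n₁ = 203

With allocation ratio k = n₂/n₁ = 2.5, Var(x̄₁−x̄₂) = σ²(1/n₁ + 1/(k·n₁)) = σ²·(k+1)/(k·n₁).
So n₁ = (1 + 1/k)·((z_{α/2} + z_β)/d)² = 1.400 × (2.765/0.23)².
n₁ = 1.400 × 144.52 = 202.3.
Round up: n₁ = 203, giving n₂ = ⌈2.5 × 203⌉ = ⌈507.5⌉ = 508.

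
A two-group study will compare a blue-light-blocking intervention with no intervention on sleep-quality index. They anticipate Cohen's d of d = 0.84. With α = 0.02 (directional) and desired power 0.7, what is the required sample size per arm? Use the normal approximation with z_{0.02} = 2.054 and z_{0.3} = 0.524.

n = 19 per group

For two independent groups with equal n: n = 2·((z_{α} + z_β) / d)².
z_{α} + z_β = 2.054 + 0.524 = 2.578.
n = 2 × (2.578 / 0.84)² = 2 × 3.069² = 2 × 9.42 = 18.8.
Round up to the next whole participant.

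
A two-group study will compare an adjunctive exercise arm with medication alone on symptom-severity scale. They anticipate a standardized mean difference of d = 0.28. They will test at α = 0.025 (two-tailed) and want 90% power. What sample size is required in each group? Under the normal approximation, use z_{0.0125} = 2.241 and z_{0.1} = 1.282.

For two independent groups with equal n: n = 2·((z_{α/2} + z_β) / d)².
z_{α/2} + z_β = 2.241 + 1.282 = 3.523.
n = 2 × (3.523 / 0.28)² = 2 × 12.582² = 2 × 158.31 = 316.6.
Round up to the next whole participant.

n = 317 per group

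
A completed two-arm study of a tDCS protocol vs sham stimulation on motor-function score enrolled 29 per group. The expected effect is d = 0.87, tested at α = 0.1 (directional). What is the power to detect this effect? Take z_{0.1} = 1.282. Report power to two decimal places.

For two equal groups, power = Φ(d·√(n/2) − z_{α}).
d·√(n/2) = 0.87 × √(29/2) = 0.87 × 3.808 = 3.313.
z_β = 3.313 − 1.282 = 2.031.
Power = Φ(2.031) = 0.979.

power ≈ 0.98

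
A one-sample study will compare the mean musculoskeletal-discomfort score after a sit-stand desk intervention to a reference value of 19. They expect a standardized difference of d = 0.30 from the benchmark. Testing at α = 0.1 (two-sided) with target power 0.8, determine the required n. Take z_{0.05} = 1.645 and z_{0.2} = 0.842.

For a one-sample test: n = ((z_{α/2} + z_β) / d)².
z_{α/2} + z_β = 1.645 + 0.842 = 2.487.
n = (2.487 / 0.30)² = 8.290² = 68.72.
Round up.

n = 69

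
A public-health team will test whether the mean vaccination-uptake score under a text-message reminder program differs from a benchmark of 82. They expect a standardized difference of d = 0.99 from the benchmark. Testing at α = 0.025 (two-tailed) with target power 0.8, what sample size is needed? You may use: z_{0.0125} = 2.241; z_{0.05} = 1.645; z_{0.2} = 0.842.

For a one-sample test: n = ((z_{α/2} + z_β) / d)².
z_{α/2} + z_β = 2.241 + 0.842 = 3.083.
n = (3.083 / 0.99)² = 3.114² = 9.70.
Round up.

n = 10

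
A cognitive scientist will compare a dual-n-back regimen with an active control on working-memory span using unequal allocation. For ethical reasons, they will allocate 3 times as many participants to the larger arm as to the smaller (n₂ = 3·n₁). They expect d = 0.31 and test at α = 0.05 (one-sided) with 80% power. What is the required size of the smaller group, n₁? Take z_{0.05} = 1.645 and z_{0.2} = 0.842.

n₁ = 86

With allocation ratio k = n₂/n₁ = 3, Var(x̄₁−x̄₂) = σ²(1/n₁ + 1/(k·n₁)) = σ²·(k+1)/(k·n₁).
So n₁ = (1 + 1/k)·((z_{α} + z_β)/d)² = 1.333 × (2.487/0.31)².
n₁ = 1.333 × 64.36 = 85.8.
Round up: n₁ = 86, giving n₂ = 3 × 86 = 258.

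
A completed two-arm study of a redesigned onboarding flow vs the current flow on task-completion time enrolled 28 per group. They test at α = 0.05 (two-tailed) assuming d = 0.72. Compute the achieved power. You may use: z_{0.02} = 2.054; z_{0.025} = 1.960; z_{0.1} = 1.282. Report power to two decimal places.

For two equal groups, power = Φ(d·√(n/2) − z_{α/2}).
d·√(n/2) = 0.72 × √(28/2) = 0.72 × 3.742 = 2.694.
z_β = 2.694 − 1.960 = 0.734.
Power = Φ(0.734) = 0.769.

power ≈ 0.77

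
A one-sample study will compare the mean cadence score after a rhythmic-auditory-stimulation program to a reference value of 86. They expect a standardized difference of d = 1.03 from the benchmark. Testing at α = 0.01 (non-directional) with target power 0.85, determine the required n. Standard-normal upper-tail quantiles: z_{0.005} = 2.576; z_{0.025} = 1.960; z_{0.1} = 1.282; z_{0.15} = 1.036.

n = 13

For a one-sample test: n = ((z_{α/2} + z_β) / d)².
z_{α/2} + z_β = 2.576 + 1.036 = 3.612.
n = (3.612 / 1.03)² = 3.507² = 12.30.
Round up.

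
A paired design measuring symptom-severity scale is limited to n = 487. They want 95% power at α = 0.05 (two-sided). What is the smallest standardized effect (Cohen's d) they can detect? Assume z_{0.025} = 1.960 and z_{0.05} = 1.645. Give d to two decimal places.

d_min ≈ 0.16

For a single sample (or paired design) of n = 487: d_min = (z_{α/2} + z_β)/√n.
z-sum = 1.960 + 1.645 = 3.605.
d_min = 3.605 / √487 = 3.605 / 22.068 = 0.163.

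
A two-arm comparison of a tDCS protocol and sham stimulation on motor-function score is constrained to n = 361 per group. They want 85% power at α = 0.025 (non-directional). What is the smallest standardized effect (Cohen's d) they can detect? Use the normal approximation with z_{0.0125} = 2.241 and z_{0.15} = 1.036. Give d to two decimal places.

For two independent groups of n = 361 each: d_min = (z_{α/2} + z_β)·√(2/n).
z-sum = 2.241 + 1.036 = 3.277.
d_min = 3.277 × √(2/361) = 3.277 × 0.0744 = 0.244.

d_min ≈ 0.24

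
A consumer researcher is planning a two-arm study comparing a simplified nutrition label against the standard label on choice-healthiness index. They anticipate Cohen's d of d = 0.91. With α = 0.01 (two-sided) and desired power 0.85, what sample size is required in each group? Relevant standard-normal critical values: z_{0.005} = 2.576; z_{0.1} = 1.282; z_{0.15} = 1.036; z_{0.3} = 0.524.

n = 32 per group

For two independent groups with equal n: n = 2·((z_{α/2} + z_β) / d)².
z_{α/2} + z_β = 2.576 + 1.036 = 3.612.
n = 2 × (3.612 / 0.91)² = 2 × 3.969² = 2 × 15.75 = 31.5.
Round up to the next whole participant.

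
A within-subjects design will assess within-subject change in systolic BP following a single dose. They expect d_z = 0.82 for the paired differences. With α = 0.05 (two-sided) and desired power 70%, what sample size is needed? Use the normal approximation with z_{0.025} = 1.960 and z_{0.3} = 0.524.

n = 10 pairs

For a paired (one-sample on differences) test: n = ((z_{α/2} + z_β) / d)².
z_{α/2} + z_β = 1.960 + 0.524 = 2.484.
n = (2.484 / 0.82)² = 3.029² = 9.18.
Round up.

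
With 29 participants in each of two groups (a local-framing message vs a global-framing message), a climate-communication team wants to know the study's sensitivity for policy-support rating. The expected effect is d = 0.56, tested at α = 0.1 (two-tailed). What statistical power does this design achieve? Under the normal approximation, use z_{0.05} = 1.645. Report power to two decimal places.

For two equal groups, power = Φ(d·√(n/2) − z_{α/2}).
d·√(n/2) = 0.56 × √(29/2) = 0.56 × 3.808 = 2.132.
z_β = 2.132 − 1.645 = 0.487.
Power = Φ(0.487) = 0.687.

power ≈ 0.69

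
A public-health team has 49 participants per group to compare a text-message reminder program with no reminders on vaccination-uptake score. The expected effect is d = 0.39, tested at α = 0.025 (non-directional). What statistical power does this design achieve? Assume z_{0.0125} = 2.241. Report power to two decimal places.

For two equal groups, power = Φ(d·√(n/2) − z_{α/2}).
d·√(n/2) = 0.39 × √(49/2) = 0.39 × 4.950 = 1.930.
z_β = 1.930 − 2.241 = -0.311.
Power = Φ(-0.311) = 0.378.

power ≈ 0.38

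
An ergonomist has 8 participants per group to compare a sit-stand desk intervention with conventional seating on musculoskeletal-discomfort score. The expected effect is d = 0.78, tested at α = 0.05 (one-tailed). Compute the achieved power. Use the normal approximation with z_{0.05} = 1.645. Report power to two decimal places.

For two equal groups, power = Φ(d·√(n/2) − z_{α}).
d·√(n/2) = 0.78 × √(8/2) = 0.78 × 2.000 = 1.560.
z_β = 1.560 − 1.645 = -0.085.
Power = Φ(-0.085) = 0.466.

power ≈ 0.47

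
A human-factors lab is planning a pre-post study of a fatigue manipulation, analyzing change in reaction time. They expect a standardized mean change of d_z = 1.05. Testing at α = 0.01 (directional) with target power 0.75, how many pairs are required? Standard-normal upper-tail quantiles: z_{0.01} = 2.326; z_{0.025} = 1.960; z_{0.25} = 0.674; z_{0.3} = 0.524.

For a paired (one-sample on differences) test: n = ((z_{α} + z_β) / d)².
z_{α} + z_β = 2.326 + 0.674 = 3.000.
n = (3.000 / 1.05)² = 2.857² = 8.16.
Round up.

n = 9 pairs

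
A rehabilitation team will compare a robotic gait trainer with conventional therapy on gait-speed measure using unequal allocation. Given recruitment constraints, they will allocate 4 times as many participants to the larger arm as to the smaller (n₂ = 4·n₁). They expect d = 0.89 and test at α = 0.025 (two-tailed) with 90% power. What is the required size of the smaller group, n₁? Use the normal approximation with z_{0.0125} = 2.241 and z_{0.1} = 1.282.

n₁ = 20

With allocation ratio k = n₂/n₁ = 4, Var(x̄₁−x̄₂) = σ²(1/n₁ + 1/(k·n₁)) = σ²·(k+1)/(k·n₁).
So n₁ = (1 + 1/k)·((z_{α/2} + z_β)/d)² = 1.250 × (3.523/0.89)².
n₁ = 1.250 × 15.67 = 19.6.
Round up: n₁ = 20, giving n₂ = 4 × 20 = 80.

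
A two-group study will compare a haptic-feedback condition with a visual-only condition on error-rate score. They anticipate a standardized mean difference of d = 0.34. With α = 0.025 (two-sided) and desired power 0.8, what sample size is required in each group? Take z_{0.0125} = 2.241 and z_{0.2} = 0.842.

n = 165 per group

For two independent groups with equal n: n = 2·((z_{α/2} + z_β) / d)².
z_{α/2} + z_β = 2.241 + 0.842 = 3.083.
n = 2 × (3.083 / 0.34)² = 2 × 9.068² = 2 × 82.22 = 164.4.
Round up to the next whole participant.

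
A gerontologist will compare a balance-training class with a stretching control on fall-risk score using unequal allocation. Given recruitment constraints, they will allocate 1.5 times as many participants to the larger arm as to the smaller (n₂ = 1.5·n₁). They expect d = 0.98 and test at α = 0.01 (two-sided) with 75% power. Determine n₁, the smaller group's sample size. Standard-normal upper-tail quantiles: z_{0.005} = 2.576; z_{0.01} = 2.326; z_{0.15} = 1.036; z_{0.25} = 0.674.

With allocation ratio k = n₂/n₁ = 1.5, Var(x̄₁−x̄₂) = σ²(1/n₁ + 1/(k·n₁)) = σ²·(k+1)/(k·n₁).
So n₁ = (1 + 1/k)·((z_{α/2} + z_β)/d)² = 1.667 × (3.250/0.98)².
n₁ = 1.667 × 11.00 = 18.3.
Round up: n₁ = 19, giving n₂ = ⌈1.5 × 19⌉ = ⌈28.5⌉ = 29.

n₁ = 19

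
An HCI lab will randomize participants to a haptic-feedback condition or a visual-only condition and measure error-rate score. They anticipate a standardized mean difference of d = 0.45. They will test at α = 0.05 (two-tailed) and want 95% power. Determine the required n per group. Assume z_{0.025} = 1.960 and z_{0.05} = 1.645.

n = 129 per group

For two independent groups with equal n: n = 2·((z_{α/2} + z_β) / d)².
z_{α/2} + z_β = 1.960 + 1.645 = 3.605.
n = 2 × (3.605 / 0.45)² = 2 × 8.011² = 2 × 64.18 = 128.4.
Round up to the next whole participant.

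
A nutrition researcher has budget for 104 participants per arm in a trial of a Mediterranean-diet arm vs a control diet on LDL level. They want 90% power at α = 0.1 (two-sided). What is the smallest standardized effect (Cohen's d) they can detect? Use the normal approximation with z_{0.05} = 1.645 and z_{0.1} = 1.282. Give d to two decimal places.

d_min ≈ 0.41

For two independent groups of n = 104 each: d_min = (z_{α/2} + z_β)·√(2/n).
z-sum = 1.645 + 1.282 = 2.927.
d_min = 2.927 × √(2/104) = 2.927 × 0.1387 = 0.406.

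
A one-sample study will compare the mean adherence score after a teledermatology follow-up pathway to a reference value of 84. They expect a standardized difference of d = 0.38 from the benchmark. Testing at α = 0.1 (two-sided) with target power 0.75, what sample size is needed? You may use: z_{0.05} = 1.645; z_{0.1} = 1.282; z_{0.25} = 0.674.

For a one-sample test: n = ((z_{α/2} + z_β) / d)².
z_{α/2} + z_β = 1.645 + 0.674 = 2.319.
n = (2.319 / 0.38)² = 6.103² = 37.24.
Round up.

n = 38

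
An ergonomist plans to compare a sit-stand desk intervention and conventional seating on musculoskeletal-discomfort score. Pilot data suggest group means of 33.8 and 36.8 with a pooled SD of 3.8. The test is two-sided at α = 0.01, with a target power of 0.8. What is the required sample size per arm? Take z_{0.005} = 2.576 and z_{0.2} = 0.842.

n = 38 per group

Cohen's d = |M₁ − M₂| / SD_pooled = |33.8 − 36.8| / 3.8 = 3.0 / 3.8 = 0.789.
For two independent groups with equal n: n = 2·((z_{α/2} + z_β) / d)².
z_{α/2} + z_β = 2.576 + 0.842 = 3.418.
n = 2 × (3.418 / 0.789)² = 2 × 4.332² = 2 × 18.77 = 37.5.
Round up to the next whole participant.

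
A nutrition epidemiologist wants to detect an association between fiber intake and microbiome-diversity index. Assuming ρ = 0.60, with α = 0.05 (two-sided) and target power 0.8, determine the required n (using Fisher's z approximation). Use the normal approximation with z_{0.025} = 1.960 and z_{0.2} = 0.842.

Fisher's z: C = ½·ln((1+r)/(1−r)) = ½·ln(4.0000) = 0.6931.
n = ((z_{α/2} + z_β)/C)² + 3.
(1.960 + 0.842) / 0.6931 = 2.802 / 0.6931 = 4.043.
n = 4.043² + 3 = 16.34 + 3 = 19.3.
Round up.

n = 20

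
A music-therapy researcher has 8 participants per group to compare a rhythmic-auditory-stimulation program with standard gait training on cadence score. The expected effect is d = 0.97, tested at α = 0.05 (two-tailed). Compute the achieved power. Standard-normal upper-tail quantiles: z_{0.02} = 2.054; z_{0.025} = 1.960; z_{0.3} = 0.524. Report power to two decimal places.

For two equal groups, power = Φ(d·√(n/2) − z_{α/2}).
d·√(n/2) = 0.97 × √(8/2) = 0.97 × 2.000 = 1.940.
z_β = 1.940 − 1.960 = -0.020.
Power = Φ(-0.020) = 0.492.

power ≈ 0.49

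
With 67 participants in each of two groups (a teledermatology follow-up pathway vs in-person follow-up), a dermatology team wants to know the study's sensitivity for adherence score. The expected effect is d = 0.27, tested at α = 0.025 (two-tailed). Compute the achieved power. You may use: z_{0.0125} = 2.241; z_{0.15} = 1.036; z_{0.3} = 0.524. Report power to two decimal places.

For two equal groups, power = Φ(d·√(n/2) − z_{α/2}).
d·√(n/2) = 0.27 × √(67/2) = 0.27 × 5.788 = 1.563.
z_β = 1.563 − 2.241 = -0.678.
Power = Φ(-0.678) = 0.249.

power ≈ 0.25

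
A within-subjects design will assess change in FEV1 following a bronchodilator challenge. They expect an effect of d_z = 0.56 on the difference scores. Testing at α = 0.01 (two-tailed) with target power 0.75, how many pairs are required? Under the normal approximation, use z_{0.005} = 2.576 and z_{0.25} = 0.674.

For a paired (one-sample on differences) test: n = ((z_{α/2} + z_β) / d)².
z_{α/2} + z_β = 2.576 + 0.674 = 3.250.
n = (3.250 / 0.56)² = 5.804² = 33.68.
Round up.

n = 34 pairs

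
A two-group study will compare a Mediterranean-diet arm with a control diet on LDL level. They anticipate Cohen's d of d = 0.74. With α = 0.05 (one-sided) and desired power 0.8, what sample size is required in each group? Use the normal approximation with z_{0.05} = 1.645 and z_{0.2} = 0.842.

For two independent groups with equal n: n = 2·((z_{α} + z_β) / d)².
z_{α} + z_β = 1.645 + 0.842 = 2.487.
n = 2 × (2.487 / 0.74)² = 2 × 3.361² = 2 × 11.30 = 22.6.
Round up to the next whole participant.

n = 23 per group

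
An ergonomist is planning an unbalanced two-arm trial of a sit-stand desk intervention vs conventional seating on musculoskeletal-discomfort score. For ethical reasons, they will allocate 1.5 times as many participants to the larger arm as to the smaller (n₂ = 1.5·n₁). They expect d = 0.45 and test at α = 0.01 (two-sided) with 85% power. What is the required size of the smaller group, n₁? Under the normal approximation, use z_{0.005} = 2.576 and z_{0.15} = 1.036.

n₁ = 108

With allocation ratio k = n₂/n₁ = 1.5, Var(x̄₁−x̄₂) = σ²(1/n₁ + 1/(k·n₁)) = σ²·(k+1)/(k·n₁).
So n₁ = (1 + 1/k)·((z_{α/2} + z_β)/d)² = 1.667 × (3.612/0.45)².
n₁ = 1.667 × 64.43 = 107.4.
Round up: n₁ = 108, giving n₂ = 1.5 × 108 = 162.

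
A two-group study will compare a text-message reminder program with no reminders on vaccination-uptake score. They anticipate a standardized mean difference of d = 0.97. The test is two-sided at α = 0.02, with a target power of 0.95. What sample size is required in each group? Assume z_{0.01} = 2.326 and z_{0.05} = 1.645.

n = 34 per group

For two independent groups with equal n: n = 2·((z_{α/2} + z_β) / d)².
z_{α/2} + z_β = 2.326 + 1.645 = 3.971.
n = 2 × (3.971 / 0.97)² = 2 × 4.094² = 2 × 16.76 = 33.5.
Round up to the next whole participant.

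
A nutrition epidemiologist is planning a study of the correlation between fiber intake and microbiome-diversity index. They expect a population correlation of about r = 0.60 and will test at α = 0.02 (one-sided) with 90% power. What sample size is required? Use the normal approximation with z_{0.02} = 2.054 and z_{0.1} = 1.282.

n = 27

Fisher's z: C = ½·ln((1+r)/(1−r)) = ½·ln(4.0000) = 0.6931.
n = ((z_{α} + z_β)/C)² + 3.
(2.054 + 1.282) / 0.6931 = 3.336 / 0.6931 = 4.813.
n = 4.813² + 3 = 23.17 + 3 = 26.2.
Round up.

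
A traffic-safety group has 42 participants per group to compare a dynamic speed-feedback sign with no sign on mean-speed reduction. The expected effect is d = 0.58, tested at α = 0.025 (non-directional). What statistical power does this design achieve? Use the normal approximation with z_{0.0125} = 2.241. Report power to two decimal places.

power ≈ 0.66

For two equal groups, power = Φ(d·√(n/2) − z_{α/2}).
d·√(n/2) = 0.58 × √(42/2) = 0.58 × 4.583 = 2.658.
z_β = 2.658 − 2.241 = 0.417.
Power = Φ(0.417) = 0.662.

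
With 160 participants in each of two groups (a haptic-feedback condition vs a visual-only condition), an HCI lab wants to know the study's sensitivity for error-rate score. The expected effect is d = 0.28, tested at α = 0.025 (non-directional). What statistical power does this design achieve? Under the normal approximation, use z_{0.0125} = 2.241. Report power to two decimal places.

power ≈ 0.60

For two equal groups, power = Φ(d·√(n/2) − z_{α/2}).
d·√(n/2) = 0.28 × √(160/2) = 0.28 × 8.944 = 2.504.
z_β = 2.504 − 2.241 = 0.263.
Power = Φ(0.263) = 0.604.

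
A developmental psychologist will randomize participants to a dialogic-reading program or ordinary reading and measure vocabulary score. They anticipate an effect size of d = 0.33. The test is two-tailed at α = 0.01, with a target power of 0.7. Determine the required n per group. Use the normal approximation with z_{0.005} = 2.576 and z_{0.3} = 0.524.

For two independent groups with equal n: n = 2·((z_{α/2} + z_β) / d)².
z_{α/2} + z_β = 2.576 + 0.524 = 3.100.
n = 2 × (3.100 / 0.33)² = 2 × 9.394² = 2 × 88.25 = 176.5.
Round up to the next whole participant.

n = 177 per group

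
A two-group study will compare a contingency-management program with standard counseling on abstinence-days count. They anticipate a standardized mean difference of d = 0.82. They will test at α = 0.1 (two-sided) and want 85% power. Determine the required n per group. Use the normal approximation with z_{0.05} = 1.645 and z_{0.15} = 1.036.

For two independent groups with equal n: n = 2·((z_{α/2} + z_β) / d)².
z_{α/2} + z_β = 1.645 + 1.036 = 2.681.
n = 2 × (2.681 / 0.82)² = 2 × 3.270² = 2 × 10.69 = 21.4.
Round up to the next whole participant.

n = 22 per group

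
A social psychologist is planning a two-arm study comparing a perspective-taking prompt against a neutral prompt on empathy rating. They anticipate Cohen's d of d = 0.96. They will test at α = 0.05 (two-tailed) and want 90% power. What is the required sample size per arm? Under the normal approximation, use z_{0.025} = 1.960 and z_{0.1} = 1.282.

n = 23 per group

For two independent groups with equal n: n = 2·((z_{α/2} + z_β) / d)².
z_{α/2} + z_β = 1.960 + 1.282 = 3.242.
n = 2 × (3.242 / 0.96)² = 2 × 3.377² = 2 × 11.40 = 22.8.
Round up to the next whole participant.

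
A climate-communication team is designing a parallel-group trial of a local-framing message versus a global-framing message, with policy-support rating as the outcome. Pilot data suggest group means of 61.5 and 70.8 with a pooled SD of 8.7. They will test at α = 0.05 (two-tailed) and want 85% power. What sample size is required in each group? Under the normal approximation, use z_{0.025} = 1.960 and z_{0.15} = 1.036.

Cohen's d = |M₁ − M₂| / SD_pooled = |61.5 − 70.8| / 8.7 = 9.3 / 8.7 = 1.069.
For two independent groups with equal n: n = 2·((z_{α/2} + z_β) / d)².
z_{α/2} + z_β = 1.960 + 1.036 = 2.996.
n = 2 × (2.996 / 1.069)² = 2 × 2.803² = 2 × 7.85 = 15.7.
Round up to the next whole participant.

n = 16 per group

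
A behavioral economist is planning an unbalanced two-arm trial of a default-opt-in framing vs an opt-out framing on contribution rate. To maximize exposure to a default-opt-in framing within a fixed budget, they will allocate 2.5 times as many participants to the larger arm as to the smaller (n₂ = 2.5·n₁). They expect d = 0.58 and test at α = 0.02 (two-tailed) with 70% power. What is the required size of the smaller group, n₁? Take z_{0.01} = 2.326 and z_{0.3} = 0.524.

n₁ = 34

With allocation ratio k = n₂/n₁ = 2.5, Var(x̄₁−x̄₂) = σ²(1/n₁ + 1/(k·n₁)) = σ²·(k+1)/(k·n₁).
So n₁ = (1 + 1/k)·((z_{α/2} + z_β)/d)² = 1.400 × (2.850/0.58)².
n₁ = 1.400 × 24.15 = 33.8.
Round up: n₁ = 34, giving n₂ = 2.5 × 34 = 85.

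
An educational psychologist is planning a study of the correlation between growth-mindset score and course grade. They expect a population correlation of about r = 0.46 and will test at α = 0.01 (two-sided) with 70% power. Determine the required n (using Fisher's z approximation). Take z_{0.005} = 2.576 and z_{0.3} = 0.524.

n = 42

Fisher's z: C = ½·ln((1+r)/(1−r)) = ½·ln(2.7037) = 0.4973.
n = ((z_{α/2} + z_β)/C)² + 3.
(2.576 + 0.524) / 0.4973 = 3.100 / 0.4973 = 6.234.
n = 6.234² + 3 = 38.86 + 3 = 41.9.
Round up.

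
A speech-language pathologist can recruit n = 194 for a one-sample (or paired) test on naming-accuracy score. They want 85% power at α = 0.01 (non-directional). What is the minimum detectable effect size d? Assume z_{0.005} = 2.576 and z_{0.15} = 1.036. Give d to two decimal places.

d_min ≈ 0.26

For a single sample (or paired design) of n = 194: d_min = (z_{α/2} + z_β)/√n.
z-sum = 2.576 + 1.036 = 3.612.
d_min = 3.612 / √194 = 3.612 / 13.928 = 0.259.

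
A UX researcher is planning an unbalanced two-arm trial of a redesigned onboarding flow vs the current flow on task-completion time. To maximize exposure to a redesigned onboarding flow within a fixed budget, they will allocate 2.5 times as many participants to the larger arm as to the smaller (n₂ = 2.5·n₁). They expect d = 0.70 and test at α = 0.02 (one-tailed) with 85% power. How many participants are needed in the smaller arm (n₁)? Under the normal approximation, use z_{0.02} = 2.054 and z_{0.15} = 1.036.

With allocation ratio k = n₂/n₁ = 2.5, Var(x̄₁−x̄₂) = σ²(1/n₁ + 1/(k·n₁)) = σ²·(k+1)/(k·n₁).
So n₁ = (1 + 1/k)·((z_{α} + z_β)/d)² = 1.400 × (3.090/0.70)².
n₁ = 1.400 × 19.49 = 27.3.
Round up: n₁ = 28, giving n₂ = 2.5 × 28 = 70.

n₁ = 28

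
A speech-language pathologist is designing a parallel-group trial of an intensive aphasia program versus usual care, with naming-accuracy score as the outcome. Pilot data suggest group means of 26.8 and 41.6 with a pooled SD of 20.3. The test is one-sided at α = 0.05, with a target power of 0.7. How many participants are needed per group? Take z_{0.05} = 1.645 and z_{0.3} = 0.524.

Cohen's d = |M₁ − M₂| / SD_pooled = |26.8 − 41.6| / 20.3 = 14.8 / 20.3 = 0.729.
For two independent groups with equal n: n = 2·((z_{α} + z_β) / d)².
z_{α} + z_β = 1.645 + 0.524 = 2.169.
n = 2 × (2.169 / 0.729)² = 2 × 2.975² = 2 × 8.85 = 17.7.
Round up to the next whole participant.

n = 18 per group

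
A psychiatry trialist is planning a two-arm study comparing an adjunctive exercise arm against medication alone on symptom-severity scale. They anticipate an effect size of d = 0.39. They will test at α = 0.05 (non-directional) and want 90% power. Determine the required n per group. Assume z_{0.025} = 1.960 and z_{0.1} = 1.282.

n = 139 per group

For two independent groups with equal n: n = 2·((z_{α/2} + z_β) / d)².
z_{α/2} + z_β = 1.960 + 1.282 = 3.242.
n = 2 × (3.242 / 0.39)² = 2 × 8.313² = 2 × 69.10 = 138.2.
Round up to the next whole participant.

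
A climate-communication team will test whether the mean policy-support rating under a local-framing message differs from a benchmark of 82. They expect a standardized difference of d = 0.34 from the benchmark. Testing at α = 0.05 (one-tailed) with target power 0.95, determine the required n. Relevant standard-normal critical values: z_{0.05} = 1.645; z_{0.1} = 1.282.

For a one-sample test: n = ((z_{α} + z_β) / d)².
z_{α} + z_β = 1.645 + 1.645 = 3.290.
n = (3.290 / 0.34)² = 9.676² = 93.63.
Round up.

n = 94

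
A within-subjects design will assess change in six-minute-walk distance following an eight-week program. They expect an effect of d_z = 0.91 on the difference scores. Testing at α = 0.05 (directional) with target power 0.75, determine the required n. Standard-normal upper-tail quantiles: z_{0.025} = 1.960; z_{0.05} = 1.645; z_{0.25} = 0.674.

n = 7 pairs

For a paired (one-sample on differences) test: n = ((z_{α} + z_β) / d)².
z_{α} + z_β = 1.645 + 0.674 = 2.319.
n = (2.319 / 0.91)² = 2.548² = 6.49.
Round up.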